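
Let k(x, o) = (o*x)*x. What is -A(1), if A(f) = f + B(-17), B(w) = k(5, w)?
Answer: 424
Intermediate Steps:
k(x, o) = o*x**2
B(w) = 25*w (B(w) = w*5**2 = w*25 = 25*w)
A(f) = -425 + f (A(f) = f + 25*(-17) = f - 425 = -425 + f)
-A(1) = -(-425 + 1) = -1*(-424) = 424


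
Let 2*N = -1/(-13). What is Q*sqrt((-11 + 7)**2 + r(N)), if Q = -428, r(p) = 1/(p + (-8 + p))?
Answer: -428*sqrt(168405)/103 ≈ -1705.2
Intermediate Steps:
N = 1/26 (N = (-1/(-13))/2 = (-1*(-1/13))/2 = (1/2)*(1/13) = 1/26 ≈ 0.038462)
r(p) = 1/(-8 + 2*p)
Q*sqrt((-11 + 7)**2 + r(N)) = -428*sqrt((-11 + 7)**2 + 1/(2*(-4 + 1/26))) = -428*sqrt((-4)**2 + 1/(2*(-103/26))) = -428*sqrt(16 + (1/2)*(-26/103)) = -428*sqrt(16 - 13/103) = -428*sqrt(168405)/103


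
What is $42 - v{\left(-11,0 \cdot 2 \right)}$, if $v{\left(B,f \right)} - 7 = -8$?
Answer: $43$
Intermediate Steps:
$v{\left(B,f \right)} = -1$ ($v{\left(B,f \right)} = 7 - 8 = -1$)
$42 - v{\left(-11,0 \cdot 2 \right)} = 42 - -1 = 42 + 1 = 43$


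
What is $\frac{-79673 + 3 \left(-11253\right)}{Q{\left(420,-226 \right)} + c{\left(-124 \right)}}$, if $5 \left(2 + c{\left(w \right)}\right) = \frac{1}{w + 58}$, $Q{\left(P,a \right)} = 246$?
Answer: $- \frac{37432560}{80519} \approx -464.89$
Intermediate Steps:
$c{\left(w \right)} = -2 + \frac{1}{5 \left(58 + w\right)}$ ($c{\left(w \right)} = -2 + \frac{1}{5 \left(w + 58\right)} = -2 + \frac{1}{5 \left(58 + w\right)}$)
$\frac{-79673 + 3 \left(-11253\right)}{Q{\left(420,-226 \right)} + c{\left(-124 \right)}} = \frac{-79673 + 3 \left(-11253\right)}{246 + \frac{-579 - -1240}{5 \left(58 - 124\right)}} = \frac{-79673 - 33759}{246 + \frac{-579 + 1240}{5 \left(-66\right)}} = - \frac{113432}{246 + \frac{1}{5} \left(- \frac{1}{66}\right) 661} = - \frac{113432}{246 - \frac{661}{330}} = - \frac{113432}{\frac{80519}{330}} = \left(-113432\right) \frac{330}{80519} = - \frac{37432560}{80519}$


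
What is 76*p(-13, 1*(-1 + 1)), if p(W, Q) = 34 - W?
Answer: 3572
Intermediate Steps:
76*p(-13, 1*(-1 + 1)) = 76*(34 - 1*(-13)) = 76*(34 + 13) = 76*47 = 3572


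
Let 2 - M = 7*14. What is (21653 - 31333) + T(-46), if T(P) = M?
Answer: -9776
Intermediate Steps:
M = -96 (M = 2 - 7*14 = 2 - 1*98 = 2 - 98 = -96)
T(P) = -96
(21653 - 31333) + T(-46) = (21653 - 31333) - 96 = -9680 - 96 = -9776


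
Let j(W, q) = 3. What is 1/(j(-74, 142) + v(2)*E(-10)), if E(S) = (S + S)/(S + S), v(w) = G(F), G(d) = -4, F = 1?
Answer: -1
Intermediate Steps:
v(w) = -4
E(S) = 1 (E(S) = (2*S)/((2*S)) = (2*S)*(1/(2*S)) = 1)
1/(j(-74, 142) + v(2)*E(-10)) = 1/(3 - 4*1) = 1/(3 - 4) = 1/(-1) = -1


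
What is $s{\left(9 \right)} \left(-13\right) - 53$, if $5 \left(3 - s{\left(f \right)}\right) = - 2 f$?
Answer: $- \frac{694}{5} \approx -138.8$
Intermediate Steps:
$s{\left(f \right)} = 3 + \frac{2 f}{5}$ ($s{\left(f \right)} = 3 - \frac{\left(-2\right) f}{5} = 3 + \frac{2 f}{5}$)
$s{\left(9 \right)} \left(-13\right) - 53 = \left(3 + \frac{2}{5} \cdot 9\right) \left(-13\right) - 53 = \left(3 + \frac{18}{5}\right) \left(-13\right) - 53 = \frac{33}{5} \left(-13\right) - 53 = - \frac{429}{5} - 53 = - \frac{694}{5}$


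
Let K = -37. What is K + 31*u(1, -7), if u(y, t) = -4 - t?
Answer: 56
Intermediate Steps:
K + 31*u(1, -7) = -37 + 31*(-4 - 1*(-7)) = -37 + 31*(-4 + 7) = -37 + 31*3 = -37 + 93 = 56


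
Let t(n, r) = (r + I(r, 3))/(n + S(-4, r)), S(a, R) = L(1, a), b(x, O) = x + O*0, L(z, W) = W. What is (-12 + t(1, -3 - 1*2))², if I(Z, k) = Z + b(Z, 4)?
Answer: 49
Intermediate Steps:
b(x, O) = x (b(x, O) = x + 0 = x)
I(Z, k) = 2*Z (I(Z, k) = Z + Z = 2*Z)
S(a, R) = a
t(n, r) = 3*r/(-4 + n) (t(n, r) = (r + 2*r)/(n - 4) = (3*r)/(-4 + n) = 3*r/(-4 + n))
(-12 + t(1, -3 - 1*2))² = (-12 + 3*(-3 - 1*2)/(-4 + 1))² = (-12 + 3*(-3 - 2)/(-3))² = (-12 + 3*(-5)*(-⅓))² = (-12 + 5)² = (-7)² = 49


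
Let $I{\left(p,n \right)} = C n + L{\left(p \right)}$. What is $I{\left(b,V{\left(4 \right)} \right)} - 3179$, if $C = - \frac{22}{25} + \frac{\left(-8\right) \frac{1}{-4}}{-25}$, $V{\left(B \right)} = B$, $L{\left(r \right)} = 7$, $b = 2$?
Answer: $- \frac{79396}{25} \approx -3175.8$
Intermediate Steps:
$C = - \frac{24}{25}$ ($C = \left(-22\right) \frac{1}{25} + \left(-8\right) \left(- \frac{1}{4}\right) \left(- \frac{1}{25}\right) = - \frac{22}{25} + 2 \left(- \frac{1}{25}\right) = - \frac{22}{25} - \frac{2}{25} = - \frac{24}{25} \approx -0.96$)
$I{\left(p,n \right)} = 7 - \frac{24 n}{25}$ ($I{\left(p,n \right)} = - \frac{24 n}{25} + 7 = 7 - \frac{24 n}{25}$)
$I{\left(b,V{\left(4 \right)} \right)} - 3179 = \left(7 - \frac{96}{25}\right) - 3179 = \frac{79}{25} - 3179 = - \frac{79396}{25}$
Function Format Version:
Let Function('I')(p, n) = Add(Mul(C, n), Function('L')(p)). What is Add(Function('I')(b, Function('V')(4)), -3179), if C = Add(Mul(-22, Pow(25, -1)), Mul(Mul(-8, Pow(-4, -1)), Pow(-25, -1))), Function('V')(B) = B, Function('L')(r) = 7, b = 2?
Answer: Rational(-79396, 25) ≈ -3175.8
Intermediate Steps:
C = Rational(-24, 25) (C = Add(Mul(-22, Rational(1, 25)), Mul(Mul(-8, Rational(-1, 4)), Rational(-1, 25))) = Add(Rational(-22, 25), Mul(2, Rational(-1, 25))) = Add(Rational(-22, 25), Rational(-2, 25)) = Rational(-24, 25) ≈ -0.96000)
Function('I')(p, n) = Add(7, Mul(Rational(-24, 25), n)) (Function('I')(p, n) = Add(Mul(Rational(-24, 25), n), 7) = Add(7, Mul(Rational(-24, 25), n)))
Add(Function('I')(b, Function('V')(4)), -3179) = Add(Add(7, Mul(Rational(-24, 25), 4)), -3179) = Add(Add(7, Rational(-96, 25)), -3179) = Add(Rational(79, 25), -3179) = Rational(-79396, 25)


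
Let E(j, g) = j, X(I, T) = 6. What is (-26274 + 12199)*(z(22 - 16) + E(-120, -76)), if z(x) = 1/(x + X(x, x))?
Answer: 20253925/12 ≈ 1.6878e+6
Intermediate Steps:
z(x) = 1/(6 + x) (z(x) = 1/(x + 6) = 1/(6 + x))
(-26274 + 12199)*(z(22 - 16) + E(-120, -76)) = (-26274 + 12199)*(1/(6 + (22 - 16)) - 120) = -14075*(1/(6 + 6) - 120) = -14075*(1/12 - 120) = -14075*(-1439/12) = 20253925/12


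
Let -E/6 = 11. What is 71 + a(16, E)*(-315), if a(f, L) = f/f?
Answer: -244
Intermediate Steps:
E = -66 (E = -6*11 = -66)
a(f, L) = 1
71 + a(16, E)*(-315) = 71 + 1*(-315) = 71 - 315 = -244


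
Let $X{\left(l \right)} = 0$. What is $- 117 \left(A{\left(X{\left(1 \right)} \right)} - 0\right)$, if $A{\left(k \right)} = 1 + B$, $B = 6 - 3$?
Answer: $-468$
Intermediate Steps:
$B = 3$ ($B = 6 - 3 = 3$)
$A{\left(k \right)} = 4$ ($A{\left(k \right)} = 1 + 3 = 4$)
$- 117 \left(A{\left(X{\left(1 \right)} \right)} - 0\right) = - 117 \left(4 - 0\right) = - 117 \left(4 + 0\right) = \left(-117\right) 4 = -468$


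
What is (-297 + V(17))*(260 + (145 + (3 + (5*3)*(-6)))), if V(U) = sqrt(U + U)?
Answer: -94446 + 318*sqrt(34) ≈ -92592.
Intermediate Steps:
V(U) = sqrt(2)*sqrt(U) (V(U) = sqrt(2*U) = sqrt(2)*sqrt(U))
(-297 + V(17))*(260 + (145 + (3 + (5*3)*(-6)))) = (-297 + sqrt(2)*sqrt(17))*(260 + (145 + (3 + (5*3)*(-6)))) = (-297 + sqrt(34))*(260 + (145 + (3 + 15*(-6)))) = (-297 + sqrt(34))*(260 + (145 + (3 - 90))) = (-297 + sqrt(34))*(260 + (145 - 87)) = (-297 + sqrt(34))*(260 + 58) = (-297 + sqrt(34))*318 = -94446 + 318*sqrt(34)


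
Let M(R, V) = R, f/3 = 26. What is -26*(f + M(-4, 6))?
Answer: -1924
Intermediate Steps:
f = 78 (f = 3*26 = 78)
-26*(f + M(-4, 6)) = -26*(78 - 4) = -26*74 = -1924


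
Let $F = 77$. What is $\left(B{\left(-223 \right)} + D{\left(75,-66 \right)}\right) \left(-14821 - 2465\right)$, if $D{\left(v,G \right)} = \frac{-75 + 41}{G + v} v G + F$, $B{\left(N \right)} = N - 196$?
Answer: $-317336388$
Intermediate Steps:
$B{\left(N \right)} = -196 + N$
$D{\left(v,G \right)} = 77 - \frac{34 G v}{G + v}$ ($D{\left(v,G \right)} = \frac{-75 + 41}{G + v} v G + 77 = - \frac{34}{G + v} v G + 77 = - \frac{34 v}{G + v} G + 77 = - \frac{34 G v}{G + v} + 77 = 77 - \frac{34 G v}{G + v}$)
$\left(B{\left(-223 \right)} + D{\left(75,-66 \right)}\right) \left(-14821 - 2465\right) = \left(\left(-196 - 223\right) + \frac{77 \left(-66\right) + 77 \cdot 75 - \left(-2244\right) 75}{-66 + 75}\right) \left(-14821 - 2465\right) = \left(-419 + \frac{-5082 + 5775 + 168300}{9}\right) \left(-17286\right) = \left(-419 + \frac{1}{9} \cdot 168993\right) \left(-17286\right) = \left(-419 + 18777\right) \left(-17286\right) = 18358 \left(-17286\right) = -317336388$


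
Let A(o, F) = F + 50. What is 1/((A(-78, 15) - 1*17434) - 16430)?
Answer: -1/33799 ≈ -2.9587e-5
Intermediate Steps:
A(o, F) = 50 + F
1/((A(-78, 15) - 1*17434) - 16430) = 1/(((50 + 15) - 1*17434) - 16430) = 1/((65 - 17434) - 16430) = 1/(-17369 - 16430) = 1/(-33799) = -1/33799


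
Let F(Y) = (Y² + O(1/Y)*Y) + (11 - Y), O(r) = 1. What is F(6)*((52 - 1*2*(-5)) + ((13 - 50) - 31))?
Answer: -282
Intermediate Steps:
F(Y) = 11 + Y² (F(Y) = (Y² + 1*Y) + (11 - Y) = (Y² + Y) + (11 - Y) = (Y + Y²) + (11 - Y) = 11 + Y²)
F(6)*((52 - 1*2*(-5)) + ((13 - 50) - 31)) = (11 + 6²)*((52 - 1*2*(-5)) + ((13 - 50) - 31)) = (11 + 36)*((52 - 2*(-5)) + (-37 - 31)) = 47*((52 + 10) - 68) = 47*(62 - 68) = 47*(-6) = -282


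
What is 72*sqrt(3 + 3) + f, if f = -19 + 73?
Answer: 54 + 72*sqrt(6) ≈ 230.36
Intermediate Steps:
f = 54
72*sqrt(3 + 3) + f = 72*sqrt(3 + 3) + 54 = 72*sqrt(6) + 54 = 54 + 72*sqrt(6)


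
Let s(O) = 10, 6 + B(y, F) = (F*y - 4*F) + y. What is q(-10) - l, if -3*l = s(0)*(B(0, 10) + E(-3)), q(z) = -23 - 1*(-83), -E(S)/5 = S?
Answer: -130/3 ≈ -43.333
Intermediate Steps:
E(S) = -5*S
B(y, F) = -6 + y - 4*F + F*y (B(y, F) = -6 + ((F*y - 4*F) + y) = -6 + ((-4*F + F*y) + y) = -6 + (y - 4*F + F*y) = -6 + y - 4*F + F*y)
q(z) = 60 (q(z) = -23 + 83 = 60)
l = 310/3 (l = -10*((-6 + 0 - 4*10 + 10*0) - 5*(-3))/3 = -10*((-6 + 0 - 40 + 0) + 15)/3 = -10*(-46 + 15)/3 = -10*(-31)/3 = -⅓*(-310) = 310/3 ≈ 103.33)
q(-10) - l = 60 - 1*310/3 = 60 - 310/3 = -130/3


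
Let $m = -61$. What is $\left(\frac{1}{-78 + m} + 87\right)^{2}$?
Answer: $\frac{146216464}{19321} \approx 7567.8$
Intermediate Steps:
$\left(\frac{1}{-78 + m} + 87\right)^{2} = \left(\frac{1}{-78 - 61} + 87\right)^{2} = \left(\frac{1}{-139} + 87\right)^{2} = \left(- \frac{1}{139} + 87\right)^{2} = \left(\frac{12092}{139}\right)^{2} = \frac{146216464}{19321}$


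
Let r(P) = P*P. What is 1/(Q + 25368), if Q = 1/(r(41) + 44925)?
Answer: 46606/1182301009 ≈ 3.9420e-5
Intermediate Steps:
r(P) = P**2
Q = 1/46606 (Q = 1/(41**2 + 44925) = 1/(1681 + 44925) = 1/46606 ≈ 2.1456e-5)
1/(Q + 25368) = 1/(1/46606 + 25368) = 1/(1182301009/46606) = 46606/1182301009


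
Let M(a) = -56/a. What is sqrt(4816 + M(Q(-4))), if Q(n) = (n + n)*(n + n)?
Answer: sqrt(77042)/4 ≈ 69.391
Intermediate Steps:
Q(n) = 4*n**2 (Q(n) = (2*n)*(2*n) = 4*n**2)
sqrt(4816 + M(Q(-4))) = sqrt(4816 - 56/(4*(-4)**2)) = sqrt(4816 - 56/(4*16)) = sqrt(4816 - 56/64) = sqrt(4816 - 56*1/64) = sqrt(4816 - 7/8) = sqrt(38521/8) = sqrt(77042)/4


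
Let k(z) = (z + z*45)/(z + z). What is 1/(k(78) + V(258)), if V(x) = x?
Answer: 1/281 ≈ 0.0035587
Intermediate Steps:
k(z) = 23 (k(z) = (z + 45*z)/((2*z)) = (46*z)*(1/(2*z)) = 23)
1/(k(78) + V(258)) = 1/(23 + 258) = 1/281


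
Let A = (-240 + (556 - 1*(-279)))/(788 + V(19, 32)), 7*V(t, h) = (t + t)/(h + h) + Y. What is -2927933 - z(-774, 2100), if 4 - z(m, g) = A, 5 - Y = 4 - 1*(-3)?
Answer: -516684125299/176467 ≈ -2.9279e+6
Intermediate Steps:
Y = -2 (Y = 5 - (4 - 1*(-3)) = 5 - (4 + 3) = 5 - 1*7 = 5 - 7 = -2)
V(t, h) = -2/7 + t/(7*h) (V(t, h) = ((t + t)/(h + h) - 2)/7 = ((2*t)/((2*h)) - 2)/7 = ((2*t)*(1/(2*h)) - 2)/7 = (t/h - 2)/7 = (-2 + t/h)/7 = -2/7 + t/(7*h))
A = 133280/176467 (A = (-240 + (556 - 1*(-279)))/(788 + (⅐)*(19 - 2*32)/32) = (-240 + (556 + 279))/(788 + (⅐)*(1/32)*(19 - 64)) = (-240 + 835)/(788 + (⅐)*(1/32)*(-45)) = 595/(788 - 45/224) = 595/(176467/224) = 595*(224/176467) = 133280/176467 ≈ 0.75527)
z(m, g) = 572588/176467 (z(m, g) = 4 - 1*133280/176467 = 4 - 133280/176467 = 572588/176467)
-2927933 - z(-774, 2100) = -2927933 - 1*572588/176467 = -2927933 - 572588/176467 = -516684125299/176467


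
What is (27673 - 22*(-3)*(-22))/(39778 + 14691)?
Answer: 26221/54469 ≈ 0.48139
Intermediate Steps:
(27673 - 22*(-3)*(-22))/(39778 + 14691) = (27673 + 66*(-22))/54469 = (27673 - 1452)*(1/54469) = 26221*(1/54469) = 26221/54469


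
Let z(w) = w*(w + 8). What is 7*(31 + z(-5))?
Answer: 112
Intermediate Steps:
z(w) = w*(8 + w)
7*(31 + z(-5)) = 7*(31 - 5*(8 - 5)) = 7*(31 - 5*3) = 7*(31 - 15) = 7*16 = 112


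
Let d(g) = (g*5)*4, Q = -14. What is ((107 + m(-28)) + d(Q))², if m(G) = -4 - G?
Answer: 22201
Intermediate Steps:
d(g) = 20*g (d(g) = (5*g)*4 = 20*g)
((107 + m(-28)) + d(Q))² = ((107 + (-4 - 1*(-28))) + 20*(-14))² = ((107 + (-4 + 28)) - 280)² = ((107 + 24) - 280)² = (131 - 280)² = (-149)² = 22201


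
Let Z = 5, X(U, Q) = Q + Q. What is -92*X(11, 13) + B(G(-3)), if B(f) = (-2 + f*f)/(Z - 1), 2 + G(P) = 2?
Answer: -4785/2 ≈ -2392.5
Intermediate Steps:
G(P) = 0 (G(P) = -2 + 2 = 0)
X(U, Q) = 2*Q
B(f) = -½ + f²/4 (B(f) = (-2 + f*f)/(5 - 1) = (-2 + f²)/4 = (-2 + f²)*(¼) = -½ + f²/4)
-92*X(11, 13) + B(G(-3)) = -184*13 + (-½ + (¼)*0²) = -92*26 + (-½ + (¼)*0) = -2392 + (-½ + 0) = -2392 - ½ = -4785/2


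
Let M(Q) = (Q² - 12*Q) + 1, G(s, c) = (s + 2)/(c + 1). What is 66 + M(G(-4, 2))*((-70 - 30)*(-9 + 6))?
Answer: 8698/3 ≈ 2899.3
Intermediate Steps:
G(s, c) = (2 + s)/(1 + c)
M(Q) = 1 + Q² - 12*Q
66 + M(G(-4, 2))*((-70 - 30)*(-9 + 6)) = 66 + (1 + ((2 - 4)/(1 + 2))² - 12*(2 - 4)/(1 + 2))*((-70 - 30)*(-9 + 6)) = 66 + (1 + (-2/3)² - 12*(-2)/3)*(-100*(-3)) = 66 + (1 + ((⅓)*(-2))² - 4*(-2))*300 = 66 + (1 + (-⅔)² - 12*(-⅔))*300 = 66 + (1 + 4/9 + 8)*300 = 66 + (85/9)*300 = 66 + 8500/3 = 8698/3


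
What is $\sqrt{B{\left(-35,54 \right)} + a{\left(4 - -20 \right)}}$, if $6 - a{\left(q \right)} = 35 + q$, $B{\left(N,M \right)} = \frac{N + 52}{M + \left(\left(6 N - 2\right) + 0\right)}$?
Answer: $\frac{i \sqrt{1325778}}{158} \approx 7.2875 i$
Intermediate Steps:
$B{\left(N,M \right)} = \frac{52 + N}{-2 + M + 6 N}$ ($B{\left(N,M \right)} = \frac{52 + N}{M + \left(\left(-2 + 6 N\right) + 0\right)} = \frac{52 + N}{M + \left(-2 + 6 N\right)} = \frac{52 + N}{-2 + M + 6 N}$)
$a{\left(q \right)} = -29 - q$ ($a{\left(q \right)} = 6 - \left(35 + q\right) = -29 - q$)
$\sqrt{B{\left(-35,54 \right)} + a{\left(4 - -20 \right)}} = \sqrt{\frac{52 - 35}{-2 + 54 + 6 \left(-35\right)} - \left(33 + 20\right)} = \sqrt{\frac{1}{-2 + 54 - 210} \cdot 17 - 53} = \sqrt{\frac{1}{-158} \cdot 17 - 53} = \sqrt{\left(- \frac{1}{158}\right) 17 - 53} = \sqrt{- \frac{17}{158} - 53} = \sqrt{- \frac{8391}{158}} = \frac{i \sqrt{1325778}}{158}$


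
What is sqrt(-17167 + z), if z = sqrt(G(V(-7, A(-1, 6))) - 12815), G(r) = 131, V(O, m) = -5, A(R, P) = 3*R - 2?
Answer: sqrt(-17167 + 2*I*sqrt(3171)) ≈ 0.4298 + 131.02*I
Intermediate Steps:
A(R, P) = -2 + 3*R
z = 2*I*sqrt(3171) (z = sqrt(131 - 12815) = sqrt(-12684) = 2*I*sqrt(3171) ≈ 112.62*I)
sqrt(-17167 + z) = sqrt(-17167 + 2*I*sqrt(3171))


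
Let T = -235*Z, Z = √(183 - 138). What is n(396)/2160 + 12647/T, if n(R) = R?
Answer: 11/60 - 12647*√5/3525 ≈ -7.8392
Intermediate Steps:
Z = 3*√5 (Z = √45 = 3*√5 ≈ 6.7082)
T = -705*√5 ≈ -1576.4
n(396)/2160 + 12647/T = 396/2160 + 12647/((-705*√5)) = 396*(1/2160) + 12647*(-√5/3525) = 11/60 - 12647*√5/3525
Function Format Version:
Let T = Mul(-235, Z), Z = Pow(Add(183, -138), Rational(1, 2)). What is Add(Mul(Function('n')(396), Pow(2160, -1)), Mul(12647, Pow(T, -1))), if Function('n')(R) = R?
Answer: Add(Rational(11, 60), Mul(Rational(-12647, 3525), Pow(5, Rational(1, 2)))) ≈ -7.8392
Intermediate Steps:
Z = Mul(3, Pow(5, Rational(1, 2))) (Z = Pow(45, Rational(1, 2)) = Mul(3, Pow(5, Rational(1, 2))) ≈ 6.7082)
T = Mul(-705, Pow(5, Rational(1, 2))) (T = Mul(-235, Mul(3, Pow(5, Rational(1, 2)))) = Mul(-705, Pow(5, Rational(1, 2))) ≈ -1576.4)
Add(Mul(Function('n')(396), Pow(2160, -1)), Mul(12647, Pow(T, -1))) = Add(Mul(396, Pow(2160, -1)), Mul(12647, Pow(Mul(-705, Pow(5, Rational(1, 2))), -1))) = Add(Mul(396, Rational(1, 2160)), Mul(12647, Mul(Rational(-1, 3525), Pow(5, Rational(1, 2))))) = Add(Rational(11, 60), Mul(Rational(-12647, 3525), Pow(5, Rational(1, 2))))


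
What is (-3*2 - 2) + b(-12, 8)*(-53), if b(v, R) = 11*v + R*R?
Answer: 3596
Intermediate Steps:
b(v, R) = R² + 11*v (b(v, R) = 11*v + R² = R² + 11*v)
(-3*2 - 2) + b(-12, 8)*(-53) = (-3*2 - 2) + (8² + 11*(-12))*(-53) = (-6 - 2) + (64 - 132)*(-53) = -8 - 68*(-53) = -8 + 3604 = 3596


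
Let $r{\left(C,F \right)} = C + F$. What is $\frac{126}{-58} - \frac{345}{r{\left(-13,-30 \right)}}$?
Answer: $\frac{7296}{1247} \approx 5.8508$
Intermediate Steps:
$\frac{126}{-58} - \frac{345}{r{\left(-13,-30 \right)}} = \frac{126}{-58} - \frac{345}{-13 - 30} = 126 \left(- \frac{1}{58}\right) - \frac{345}{-43} = - \frac{63}{29} - - \frac{345}{43} = - \frac{63}{29} + \frac{345}{43} = \frac{7296}{1247}$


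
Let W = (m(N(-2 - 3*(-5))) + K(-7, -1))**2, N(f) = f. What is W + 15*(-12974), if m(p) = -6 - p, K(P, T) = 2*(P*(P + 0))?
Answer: -188369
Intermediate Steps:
K(P, T) = 2*P**2 (K(P, T) = 2*(P*P) = 2*P**2)
W = 6241 (W = ((-6 - (-2 - 3*(-5))) + 2*(-7)**2)**2 = ((-6 - (-2 + 15)) + 2*49)**2 = ((-6 - 1*13) + 98)**2 = ((-6 - 13) + 98)**2 = (-19 + 98)**2 = 79**2 = 6241)
W + 15*(-12974) = 6241 + 15*(-12974) = 6241 - 194610 = -188369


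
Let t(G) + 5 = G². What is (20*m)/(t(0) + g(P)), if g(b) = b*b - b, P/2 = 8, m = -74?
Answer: -296/47 ≈ -6.2979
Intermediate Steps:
P = 16 (P = 2*8 = 16)
g(b) = b² - b
t(G) = -5 + G²
(20*m)/(t(0) + g(P)) = (20*(-74))/((-5 + 0²) + 16*(-1 + 16)) = -1480/((-5 + 0) + 16*15) = -1480/(-5 + 240) = -1480/235 = -1480*1/235 = -296/47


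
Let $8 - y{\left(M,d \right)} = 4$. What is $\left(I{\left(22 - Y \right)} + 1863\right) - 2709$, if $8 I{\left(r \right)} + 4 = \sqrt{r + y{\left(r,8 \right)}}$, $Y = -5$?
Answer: $- \frac{1693}{2} + \frac{\sqrt{31}}{8} \approx -845.8$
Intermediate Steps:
$y{\left(M,d \right)} = 4$ ($y{\left(M,d \right)} = 8 - 4 = 4$)
$I{\left(r \right)} = - \frac{1}{2} + \frac{\sqrt{4 + r}}{8}$ ($I{\left(r \right)} = - \frac{1}{2} + \frac{\sqrt{r + 4}}{8} = - \frac{1}{2} + \frac{\sqrt{4 + r}}{8}$)
$\left(I{\left(22 - Y \right)} + 1863\right) - 2709 = \left(\left(- \frac{1}{2} + \frac{\sqrt{4 + \left(22 - -5\right)}}{8}\right) + 1863\right) - 2709 = \left(\left(- \frac{1}{2} + \frac{\sqrt{4 + \left(22 + 5\right)}}{8}\right) + 1863\right) - 2709 = \left(\left(- \frac{1}{2} + \frac{\sqrt{4 + 27}}{8}\right) + 1863\right) - 2709 = \left(\left(- \frac{1}{2} + \frac{\sqrt{31}}{8}\right) + 1863\right) - 2709 = \left(\frac{3725}{2} + \frac{\sqrt{31}}{8}\right) - 2709 = - \frac{1693}{2} + \frac{\sqrt{31}}{8}$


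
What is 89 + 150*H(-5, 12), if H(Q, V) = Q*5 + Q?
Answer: -4411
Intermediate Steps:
H(Q, V) = 6*Q (H(Q, V) = 5*Q + Q = 6*Q)
89 + 150*H(-5, 12) = 89 + 150*(6*(-5)) = 89 + 150*(-30) = 89 - 4500 = -4411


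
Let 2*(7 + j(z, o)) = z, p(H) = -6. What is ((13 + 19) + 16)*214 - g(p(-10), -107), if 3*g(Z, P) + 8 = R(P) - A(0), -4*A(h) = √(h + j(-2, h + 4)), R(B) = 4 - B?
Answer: 30713/3 - I*√2/6 ≈ 10238.0 - 0.2357*I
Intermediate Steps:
j(z, o) = -7 + z/2
A(h) = -√(-8 + h)/4 (A(h) = -√(h + (-7 + (½)*(-2)))/4 = -√(h + (-7 - 1))/4 = -√(h - 8)/4 = -√(-8 + h)/4)
g(Z, P) = -4/3 - P/3 + I*√2/6 (g(Z, P) = -8/3 + ((4 - P) - (-1)*√(-8 + 0)/4)/3 = -8/3 + ((4 - P) - (-1)*√(-8)/4)/3 = -8/3 + ((4 - P) - (-1)*2*I*√2/4)/3 = -8/3 + ((4 - P) - (-1)*I*√2/2)/3 = -8/3 + ((4 - P) + I*√2/2)/3 = -8/3 + (4 - P + I*√2/2)/3 = -8/3 + (4/3 - P/3 + I*√2/6) = -4/3 - P/3 + I*√2/6)
((13 + 19) + 16)*214 - g(p(-10), -107) = ((13 + 19) + 16)*214 - (-4/3 - ⅓*(-107) + I*√2/6) = (32 + 16)*214 - (-4/3 + 107/3 + I*√2/6) = 48*214 - (103/3 + I*√2/6) = 10272 + (-103/3 - I*√2/6) = 30713/3 - I*√2/6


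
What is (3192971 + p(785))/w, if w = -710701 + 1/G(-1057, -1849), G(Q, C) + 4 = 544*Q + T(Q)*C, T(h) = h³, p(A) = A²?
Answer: -2079385862824343655/387961557266972836 ≈ -5.3598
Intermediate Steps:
G(Q, C) = -4 + 544*Q + C*Q³ (G(Q, C) = -4 + (544*Q + Q³*C) = -4 + (544*Q + C*Q³) = -4 + 544*Q + C*Q³)
w = -1551846229067891344/2183543049845 (w = -710701 + 1/(-4 + 544*(-1057) - 1849*(-1057)³) = -710701 + 1/(-4 - 575008 - 1849*(-1180932193)) = -710701 + 1/(-4 - 575008 + 2183543624857) = -710701 + 1/2183543049845 = -1551846229067891344/2183543049845 ≈ -7.1070e+5)
(3192971 + p(785))/w = (3192971 + 785²)/(-1551846229067891344/2183543049845) = (3192971 + 616225)*(-2183543049845/1551846229067891344) = 3809196*(-2183543049845/1551846229067891344) = -2079385862824343655/387961557266972836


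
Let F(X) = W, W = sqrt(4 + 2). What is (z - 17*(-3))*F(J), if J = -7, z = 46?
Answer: 97*sqrt(6) ≈ 237.60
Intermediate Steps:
W = sqrt(6) ≈ 2.4495
F(X) = sqrt(6)
(z - 17*(-3))*F(J) = (46 - 17*(-3))*sqrt(6) = (46 + 51)*sqrt(6) = 97*sqrt(6)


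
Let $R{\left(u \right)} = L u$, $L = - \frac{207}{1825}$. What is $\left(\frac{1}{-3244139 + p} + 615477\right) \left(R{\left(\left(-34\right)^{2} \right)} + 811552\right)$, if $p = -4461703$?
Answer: $\frac{3511648035347680707682}{7031580825} \approx 4.9941 \cdot 10^{11}$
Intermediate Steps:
$L = - \frac{207}{1825}$ ($L = \left(-207\right) \frac{1}{1825} = - \frac{207}{1825} \approx -0.11342$)
$R{\left(u \right)} = - \frac{207 u}{1825}$
$\left(\frac{1}{-3244139 + p} + 615477\right) \left(R{\left(\left(-34\right)^{2} \right)} + 811552\right) = \left(\frac{1}{-3244139 - 4461703} + 615477\right) \left(- \frac{207 \left(-34\right)^{2}}{1825} + 811552\right) = \left(\frac{1}{-7705842} + 615477\right) \left(\left(- \frac{207}{1825}\right) 1156 + 811552\right) = \left(- \frac{1}{7705842} + 615477\right) \left(- \frac{239292}{1825} + 811552\right) = \frac{4742768516633}{7705842} \cdot \frac{1480843108}{1825} = \frac{3511648035347680707682}{7031580825}$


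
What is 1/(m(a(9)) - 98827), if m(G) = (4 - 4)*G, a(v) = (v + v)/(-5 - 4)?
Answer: -1/98827 ≈ -1.0119e-5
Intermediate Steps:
a(v) = -2*v/9 (a(v) = (2*v)/(-9) = (2*v)*(-⅑) = -2*v/9)
m(G) = 0 (m(G) = 0*G = 0)
1/(m(a(9)) - 98827) = 1/(0 - 98827) = 1/(-98827) = -1/98827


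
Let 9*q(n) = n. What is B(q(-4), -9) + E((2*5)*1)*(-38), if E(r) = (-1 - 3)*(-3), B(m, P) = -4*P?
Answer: -420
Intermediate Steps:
q(n) = n/9
E(r) = 12 (E(r) = -4*(-3) = 12)
B(q(-4), -9) + E((2*5)*1)*(-38) = -4*(-9) + 12*(-38) = 36 - 456 = -420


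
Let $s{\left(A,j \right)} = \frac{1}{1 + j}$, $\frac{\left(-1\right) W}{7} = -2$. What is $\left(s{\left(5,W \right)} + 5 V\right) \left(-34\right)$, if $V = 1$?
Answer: $- \frac{2584}{15} \approx -172.27$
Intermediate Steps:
$W = 14$ ($W = \left(-7\right) \left(-2\right) = 14$)
$\left(s{\left(5,W \right)} + 5 V\right) \left(-34\right) = \left(\frac{1}{1 + 14} + 5 \cdot 1\right) \left(-34\right) = \left(\frac{1}{15} + 5\right) \left(-34\right) = \frac{76}{15} \left(-34\right) = - \frac{2584}{15}$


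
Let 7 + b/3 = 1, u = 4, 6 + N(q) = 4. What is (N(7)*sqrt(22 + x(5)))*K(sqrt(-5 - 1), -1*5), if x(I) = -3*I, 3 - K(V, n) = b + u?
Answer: -34*sqrt(7) ≈ -89.956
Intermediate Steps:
N(q) = -2 (N(q) = -6 + 4 = -2)
b = -18 (b = -21 + 3*1 = -21 + 3 = -18)
K(V, n) = 17 (K(V, n) = 3 - (-18 + 4) = 3 - 1*(-14) = 3 + 14 = 17)
(N(7)*sqrt(22 + x(5)))*K(sqrt(-5 - 1), -1*5) = -2*sqrt(22 - 3*5)*17 = -2*sqrt(22 - 15)*17 = -2*sqrt(7)*17 = -34*sqrt(7)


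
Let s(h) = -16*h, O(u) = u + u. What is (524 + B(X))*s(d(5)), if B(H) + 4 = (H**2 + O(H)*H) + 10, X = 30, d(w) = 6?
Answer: -310080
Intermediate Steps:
O(u) = 2*u
B(H) = 6 + 3*H**2 (B(H) = -4 + ((H**2 + (2*H)*H) + 10) = -4 + ((H**2 + 2*H**2) + 10) = -4 + (3*H**2 + 10) = -4 + (10 + 3*H**2) = 6 + 3*H**2)
(524 + B(X))*s(d(5)) = (524 + (6 + 3*30**2))*(-16*6) = (524 + (6 + 3*900))*(-96) = (524 + (6 + 2700))*(-96) = (524 + 2706)*(-96) = 3230*(-96) = -310080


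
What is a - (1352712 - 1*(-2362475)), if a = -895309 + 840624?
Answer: -3769872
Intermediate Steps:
a = -54685
a - (1352712 - 1*(-2362475)) = -54685 - (1352712 - 1*(-2362475)) = -54685 - (1352712 + 2362475) = -54685 - 1*3715187 = -54685 - 3715187 = -3769872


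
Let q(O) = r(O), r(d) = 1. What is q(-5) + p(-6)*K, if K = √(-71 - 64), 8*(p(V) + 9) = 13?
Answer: 1 - 177*I*√15/8 ≈ 1.0 - 85.69*I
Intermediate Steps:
p(V) = -59/8 (p(V) = -9 + (⅛)*13 = -9 + 13/8 = -59/8)
K = 3*I*√15 (K = √(-135) = 3*I*√15 ≈ 11.619*I)
q(O) = 1
q(-5) + p(-6)*K = 1 - 177*I*√15/8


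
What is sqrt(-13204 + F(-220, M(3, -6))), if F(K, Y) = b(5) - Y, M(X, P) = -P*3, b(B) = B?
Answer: I*sqrt(13217) ≈ 114.97*I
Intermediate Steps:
M(X, P) = -3*P
F(K, Y) = 5 - Y
sqrt(-13204 + F(-220, M(3, -6))) = sqrt(-13204 + (5 - (-3)*(-6))) = sqrt(-13204 + (5 - 1*18)) = sqrt(-13204 + (5 - 18)) = sqrt(-13204 - 13) = sqrt(-13217) = I*sqrt(13217)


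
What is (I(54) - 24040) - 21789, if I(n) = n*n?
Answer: -42913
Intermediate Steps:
I(n) = n²
(I(54) - 24040) - 21789 = (54² - 24040) - 21789 = (2916 - 24040) - 21789 = -21124 - 21789 = -42913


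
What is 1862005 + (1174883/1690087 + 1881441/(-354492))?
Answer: 123951777070700121/66569146756 ≈ 1.8620e+6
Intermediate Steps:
1862005 + (1174883/1690087 + 1881441/(-354492)) = 1862005 + (1174883*(1/1690087) + 1881441*(-1/354492)) = 1862005 + (1174883/1690087 - 209049/39388) = 1862005 - 307034705659/66569146756 = 123951777070700121/66569146756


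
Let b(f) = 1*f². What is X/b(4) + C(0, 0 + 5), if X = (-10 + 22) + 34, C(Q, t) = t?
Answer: 63/8 ≈ 7.8750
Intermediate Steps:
b(f) = f²
X = 46 (X = 12 + 34 = 46)
X/b(4) + C(0, 0 + 5) = 46/4² + (0 + 5) = 46/16 + 5 = (1/16)*46 + 5 = 23/8 + 5 = 63/8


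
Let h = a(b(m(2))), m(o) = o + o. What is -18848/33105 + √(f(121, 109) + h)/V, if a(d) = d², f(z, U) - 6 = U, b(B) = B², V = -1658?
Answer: -18848/33105 - √371/1658 ≈ -0.58096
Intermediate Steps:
m(o) = 2*o
f(z, U) = 6 + U
h = 256 (h = ((2*2)²)² = (4²)² = 16² = 256)
-18848/33105 + √(f(121, 109) + h)/V = -18848/33105 + √((6 + 109) + 256)/(-1658) = -18848*1/33105 + √(115 + 256)*(-1/1658) = -18848/33105 + √371*(-1/1658) = -18848/33105 - √371/1658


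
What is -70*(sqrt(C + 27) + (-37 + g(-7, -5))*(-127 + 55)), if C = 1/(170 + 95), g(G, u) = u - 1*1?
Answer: -216720 - 28*sqrt(474085)/53 ≈ -2.1708e+5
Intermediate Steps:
g(G, u) = -1 + u (g(G, u) = u - 1 = -1 + u)
C = 1/265 ≈ 0.0037736
-70*(sqrt(C + 27) + (-37 + g(-7, -5))*(-127 + 55)) = -70*(sqrt(1/265 + 27) + (-37 + (-1 - 5))*(-127 + 55)) = -70*(sqrt(7156/265) + (-37 - 6)*(-72)) = -70*(2*sqrt(474085)/265 - 43*(-72)) = -70*(2*sqrt(474085)/265 + 3096) = -70*(3096 + 2*sqrt(474085)/265) = -216720 - 28*sqrt(474085)/53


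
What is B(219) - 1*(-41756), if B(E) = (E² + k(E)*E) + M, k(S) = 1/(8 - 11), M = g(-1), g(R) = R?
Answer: 89643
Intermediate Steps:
M = -1
k(S) = -⅓ (k(S) = 1/(-3) = -⅓)
B(E) = -1 + E² - E/3 (B(E) = (E² - E/3) - 1 = -1 + E² - E/3)
B(219) - 1*(-41756) = (-1 + 219² - ⅓*219) - 1*(-41756) = (-1 + 47961 - 73) + 41756 = 47887 + 41756 = 89643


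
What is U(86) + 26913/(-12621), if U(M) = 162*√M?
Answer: -8971/4207 + 162*√86 ≈ 1500.2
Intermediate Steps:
U(86) + 26913/(-12621) = 162*√86 + 26913/(-12621) = 162*√86 + 26913*(-1/12621) = 162*√86 - 8971/4207 = -8971/4207 + 162*√86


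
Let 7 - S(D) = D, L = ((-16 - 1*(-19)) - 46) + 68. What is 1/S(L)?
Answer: -1/18 ≈ -0.055556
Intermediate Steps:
L = 25 (L = ((-16 + 19) - 46) + 68 = (3 - 46) + 68 = -43 + 68 = 25)
S(D) = 7 - D
1/S(L) = 1/(7 - 1*25) = 1/(7 - 25) = 1/(-18) = -1/18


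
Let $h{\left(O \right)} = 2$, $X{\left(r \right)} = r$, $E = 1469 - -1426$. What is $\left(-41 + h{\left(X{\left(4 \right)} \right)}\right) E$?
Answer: $-112905$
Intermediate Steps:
$E = 2895$ ($E = 1469 + 1426 = 2895$)
$\left(-41 + h{\left(X{\left(4 \right)} \right)}\right) E = \left(-41 + 2\right) 2895 = \left(-39\right) 2895 = -112905$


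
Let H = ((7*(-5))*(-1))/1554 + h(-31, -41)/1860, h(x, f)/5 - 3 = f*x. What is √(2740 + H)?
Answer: √3609303898/1147 ≈ 52.378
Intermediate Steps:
h(x, f) = 15 + 5*f*x (h(x, f) = 15 + 5*(f*x) = 15 + 5*f*x)
H = 3954/1147 (H = ((7*(-5))*(-1))/1554 + (15 + 5*(-41)*(-31))/1860 = -35*(-1)*(1/1554) + (15 + 6355)*(1/1860) = 35*(1/1554) + 6370*(1/1860) = 5/222 + 637/186 = 3954/1147 ≈ 3.4473)
√(2740 + H) = √(2740 + 3954/1147) = √(3146734/1147) = √3609303898/1147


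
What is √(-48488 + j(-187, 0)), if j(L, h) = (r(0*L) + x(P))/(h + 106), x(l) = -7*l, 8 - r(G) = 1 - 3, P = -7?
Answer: I*√544804914/106 ≈ 220.2*I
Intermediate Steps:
r(G) = 10 (r(G) = 8 - (1 - 3) = 8 - 1*(-2) = 8 + 2 = 10)
j(L, h) = 59/(106 + h) (j(L, h) = (10 - 7*(-7))/(h + 106) = (10 + 49)/(106 + h) = 59/(106 + h))
√(-48488 + j(-187, 0)) = √(-48488 + 59/(106 + 0)) = √(-48488 + 59/106) = √(-5139669/106) = I*√544804914/106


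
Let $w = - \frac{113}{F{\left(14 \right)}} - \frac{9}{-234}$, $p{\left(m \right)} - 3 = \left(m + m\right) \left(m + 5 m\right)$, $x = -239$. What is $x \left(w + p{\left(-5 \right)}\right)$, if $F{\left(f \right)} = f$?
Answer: $- \frac{6415238}{91} \approx -70497.0$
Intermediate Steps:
$p{\left(m \right)} = 3 + 12 m^{2}$ ($p{\left(m \right)} = 3 + \left(m + m\right) \left(m + 5 m\right) = 3 + 2 m 6 m = 3 + 12 m^{2}$)
$w = - \frac{731}{91}$ ($w = - \frac{113}{14} - \frac{9}{-234} = \left(-113\right) \frac{1}{14} - - \frac{1}{26} = - \frac{113}{14} + \frac{1}{26} = - \frac{731}{91} \approx -8.033$)
$x \left(w + p{\left(-5 \right)}\right) = - 239 \left(- \frac{731}{91} + \left(3 + 12 \left(-5\right)^{2}\right)\right) = - 239 \left(- \frac{731}{91} + \left(3 + 12 \cdot 25\right)\right) = - 239 \left(- \frac{731}{91} + \left(3 + 300\right)\right) = - 239 \left(- \frac{731}{91} + 303\right) = \left(-239\right) \frac{26842}{91} = - \frac{6415238}{91}$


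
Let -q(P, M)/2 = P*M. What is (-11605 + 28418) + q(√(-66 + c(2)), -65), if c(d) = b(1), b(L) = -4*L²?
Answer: 16813 + 130*I*√70 ≈ 16813.0 + 1087.7*I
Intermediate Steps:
c(d) = -4 (c(d) = -4*1² = -4*1 = -4)
q(P, M) = -2*M*P (q(P, M) = -2*P*M = -2*M*P)
(-11605 + 28418) + q(√(-66 + c(2)), -65) = (-11605 + 28418) - 2*(-65)*√(-66 - 4) = 16813 - 2*(-65)*√(-70) = 16813 - 2*(-65)*I*√70 = 16813 + 130*I*√70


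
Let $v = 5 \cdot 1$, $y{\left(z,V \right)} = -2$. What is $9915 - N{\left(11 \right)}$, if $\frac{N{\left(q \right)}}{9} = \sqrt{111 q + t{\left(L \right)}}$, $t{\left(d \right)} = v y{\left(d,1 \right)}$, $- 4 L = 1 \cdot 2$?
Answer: $9915 - 9 \sqrt{1211} \approx 9601.8$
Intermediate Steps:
$v = 5$
$L = - \frac{1}{2}$ ($L = - \frac{1 \cdot 2}{4} = \left(- \frac{1}{4}\right) 2 = - \frac{1}{2} \approx -0.5$)
$t{\left(d \right)} = -10$ ($t{\left(d \right)} = 5 \left(-2\right) = -10$)
$N{\left(q \right)} = 9 \sqrt{-10 + 111 q}$ ($N{\left(q \right)} = 9 \sqrt{111 q - 10} = 9 \sqrt{-10 + 111 q}$)
$9915 - N{\left(11 \right)} = 9915 - 9 \sqrt{-10 + 111 \cdot 11} = 9915 - 9 \sqrt{-10 + 1221} = 9915 - 9 \sqrt{1211}$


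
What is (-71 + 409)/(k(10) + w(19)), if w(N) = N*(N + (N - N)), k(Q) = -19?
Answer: 169/171 ≈ 0.98830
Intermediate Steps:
w(N) = N² (w(N) = N*(N + 0) = N*N = N²)
(-71 + 409)/(k(10) + w(19)) = (-71 + 409)/(-19 + 19²) = 338/(-19 + 361) = 338/342 = 338*(1/342) = 169/171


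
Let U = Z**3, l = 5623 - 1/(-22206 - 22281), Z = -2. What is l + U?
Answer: 249794506/44487 ≈ 5615.0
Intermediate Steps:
l = 250150402/44487 (l = 5623 - 1/(-44487) = 5623 - 1*(-1/44487) = 5623 + 1/44487 = 250150402/44487 ≈ 5623.0)
U = -8 (U = (-2)**3 = -8)
l + U = 250150402/44487 - 8 = 249794506/44487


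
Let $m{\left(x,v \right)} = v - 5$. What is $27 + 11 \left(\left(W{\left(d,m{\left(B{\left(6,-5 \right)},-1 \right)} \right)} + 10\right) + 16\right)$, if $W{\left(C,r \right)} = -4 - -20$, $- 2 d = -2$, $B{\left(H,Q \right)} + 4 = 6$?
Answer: $489$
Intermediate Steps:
$B{\left(H,Q \right)} = 2$ ($B{\left(H,Q \right)} = -4 + 6 = 2$)
$d = 1$ ($d = \left(- \frac{1}{2}\right) \left(-2\right) = 1$)
$m{\left(x,v \right)} = -5 + v$
$W{\left(C,r \right)} = 16$ ($W{\left(C,r \right)} = -4 + 20 = 16$)
$27 + 11 \left(\left(W{\left(d,m{\left(B{\left(6,-5 \right)},-1 \right)} \right)} + 10\right) + 16\right) = 27 + 11 \left(\left(16 + 10\right) + 16\right) = 27 + 11 \left(26 + 16\right) = 27 + 11 \cdot 42 = 27 + 462 = 489$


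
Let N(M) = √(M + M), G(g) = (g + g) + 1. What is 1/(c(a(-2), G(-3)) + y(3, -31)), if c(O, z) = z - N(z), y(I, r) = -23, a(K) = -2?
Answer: I/(√10 - 28*I) ≈ -0.035264 + 0.0039827*I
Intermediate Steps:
G(g) = 1 + 2*g (G(g) = 2*g + 1 = 1 + 2*g)
N(M) = √2*√M (N(M) = √(2*M) = √2*√M)
c(O, z) = z - √2*√z
1/(c(a(-2), G(-3)) + y(3, -31)) = 1/(((1 + 2*(-3)) - √2*√(1 + 2*(-3))) - 23) = 1/(((1 - 6) - √2*√(1 - 6)) - 23) = 1/((-5 - √2*√(-5)) - 23) = 1/((-5 - √2*I*√5) - 23) = 1/((-5 - I*√10) - 23) = 1/(-28 - I*√10)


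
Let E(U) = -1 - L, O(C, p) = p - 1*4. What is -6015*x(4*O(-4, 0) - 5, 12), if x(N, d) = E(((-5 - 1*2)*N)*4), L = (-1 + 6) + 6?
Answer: 72180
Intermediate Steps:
O(C, p) = -4 + p (O(C, p) = p - 4 = -4 + p)
L = 11 (L = 5 + 6 = 11)
E(U) = -12 (E(U) = -1 - 1*11 = -1 - 11 = -12)
x(N, d) = -12
-6015*x(4*O(-4, 0) - 5, 12) = -6015*(-12) = 72180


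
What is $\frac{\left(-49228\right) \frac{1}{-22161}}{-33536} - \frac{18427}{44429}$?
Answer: $- \frac{3424243290551}{8254811522496} \approx -0.41482$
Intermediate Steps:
$\frac{\left(-49228\right) \frac{1}{-22161}}{-33536} - \frac{18427}{44429} = \left(-49228\right) \left(- \frac{1}{22161}\right) \left(- \frac{1}{33536}\right) - \frac{18427}{44429} = \frac{49228}{22161} \left(- \frac{1}{33536}\right) - \frac{18427}{44429} = - \frac{12307}{185797824} - \frac{18427}{44429} = - \frac{3424243290551}{8254811522496}$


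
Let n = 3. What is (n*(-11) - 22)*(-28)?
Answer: 1540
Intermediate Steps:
(n*(-11) - 22)*(-28) = (3*(-11) - 22)*(-28) = (-33 - 22)*(-28) = -55*(-28) = 1540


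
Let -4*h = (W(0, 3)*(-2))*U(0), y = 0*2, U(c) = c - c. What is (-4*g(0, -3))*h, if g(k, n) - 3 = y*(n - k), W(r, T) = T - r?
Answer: 0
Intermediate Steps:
U(c) = 0
y = 0
h = 0 (h = -(3 - 1*0)*(-2)*0/4 = -(3 + 0)*(-2)*0/4 = -3*(-2)*0/4 = -(-3)*0/2 = -1/4*0 = 0)
g(k, n) = 3 (g(k, n) = 3 + 0*(n - k) = 3 + 0 = 3)
(-4*g(0, -3))*h = -4*3*0 = -12*0 = 0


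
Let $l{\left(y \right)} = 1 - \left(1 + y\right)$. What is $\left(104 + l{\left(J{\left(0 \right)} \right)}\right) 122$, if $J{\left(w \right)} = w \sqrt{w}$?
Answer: $12688$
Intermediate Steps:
$J{\left(w \right)} = w^{\frac{3}{2}}$
$l{\left(y \right)} = - y$
$\left(104 + l{\left(J{\left(0 \right)} \right)}\right) 122 = \left(104 - 0^{\frac{3}{2}}\right) 122 = \left(104 - 0\right) 122 = \left(104 + 0\right) 122 = 104 \cdot 122 = 12688$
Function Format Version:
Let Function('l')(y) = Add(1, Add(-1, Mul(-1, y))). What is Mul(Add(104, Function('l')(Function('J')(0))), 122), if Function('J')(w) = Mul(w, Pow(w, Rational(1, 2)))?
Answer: 12688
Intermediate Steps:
Function('J')(w) = Pow(w, Rational(3, 2))
Function('l')(y) = Mul(-1, y)
Mul(Add(104, Function('l')(Function('J')(0))), 122) = Mul(Add(104, Mul(-1, Pow(0, Rational(3, 2)))), 122) = Mul(Add(104, Mul(-1, 0)), 122) = Mul(Add(104, 0), 122) = Mul(104, 122) = 12688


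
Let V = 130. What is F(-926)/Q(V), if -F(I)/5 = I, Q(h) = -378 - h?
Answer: -2315/254 ≈ -9.1142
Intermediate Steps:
F(I) = -5*I
F(-926)/Q(V) = (-5*(-926))/(-378 - 1*130) = 4630/(-378 - 130) = 4630/(-508) = 4630*(-1/508) = -2315/254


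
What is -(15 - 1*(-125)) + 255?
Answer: 115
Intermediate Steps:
-(15 - 1*(-125)) + 255 = -(15 + 125) + 255 = -1*140 + 255 = -140 + 255 = 115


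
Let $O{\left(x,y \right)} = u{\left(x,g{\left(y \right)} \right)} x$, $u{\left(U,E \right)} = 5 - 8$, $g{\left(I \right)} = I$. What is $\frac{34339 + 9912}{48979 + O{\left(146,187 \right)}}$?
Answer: $\frac{44251}{48541} \approx 0.91162$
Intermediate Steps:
$u{\left(U,E \right)} = -3$ ($u{\left(U,E \right)} = 5 - 8 = -3$)
$O{\left(x,y \right)} = - 3 x$
$\frac{34339 + 9912}{48979 + O{\left(146,187 \right)}} = \frac{34339 + 9912}{48979 - 438} = \frac{44251}{48979 - 438} = \frac{44251}{48541}$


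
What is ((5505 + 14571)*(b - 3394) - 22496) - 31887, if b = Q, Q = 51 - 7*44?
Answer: -73351859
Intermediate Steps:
Q = -257 (Q = 51 - 308 = -257)
b = -257
((5505 + 14571)*(b - 3394) - 22496) - 31887 = ((5505 + 14571)*(-257 - 3394) - 22496) - 31887 = (20076*(-3651) - 22496) - 31887 = (-73297476 - 22496) - 31887 = -73319972 - 31887 = -73351859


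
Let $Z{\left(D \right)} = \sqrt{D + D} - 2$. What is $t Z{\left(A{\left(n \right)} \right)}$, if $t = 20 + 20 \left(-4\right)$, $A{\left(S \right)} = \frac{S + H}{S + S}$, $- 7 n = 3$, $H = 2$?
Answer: $120 - 20 i \sqrt{33} \approx 120.0 - 114.89 i$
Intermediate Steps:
$n = - \frac{3}{7}$ ($n = \left(- \frac{1}{7}\right) 3 = - \frac{3}{7} \approx -0.42857$)
$A{\left(S \right)} = \frac{2 + S}{2 S}$ ($A{\left(S \right)} = \frac{S + 2}{S + S} = \frac{2 + S}{2 S}$)
$t = -60$ ($t = 20 - 80 = -60$)
$Z{\left(D \right)} = -2 + \sqrt{2} \sqrt{D}$ ($Z{\left(D \right)} = \sqrt{2 D} - 2 = \sqrt{2} \sqrt{D} - 2 = -2 + \sqrt{2} \sqrt{D}$)
$t Z{\left(A{\left(n \right)} \right)} = - 60 \left(-2 + \sqrt{2} \sqrt{\frac{2 - \frac{3}{7}}{2 \left(- \frac{3}{7}\right)}}\right) = - 60 \left(-2 + \sqrt{2} \sqrt{\frac{1}{2} \left(- \frac{7}{3}\right) \frac{11}{7}}\right) = - 60 \left(-2 + \sqrt{2} \sqrt{- \frac{11}{6}}\right) = - 60 \left(-2 + \sqrt{2} \frac{i \sqrt{66}}{6}\right) = - 60 \left(-2 + \frac{i \sqrt{33}}{3}\right) = 120 - 20 i \sqrt{33}$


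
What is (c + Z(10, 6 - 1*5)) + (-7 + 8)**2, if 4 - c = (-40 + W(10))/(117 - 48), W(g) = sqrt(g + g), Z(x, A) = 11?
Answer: 1144/69 - 2*sqrt(5)/69 ≈ 16.515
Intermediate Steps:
W(g) = sqrt(2)*sqrt(g) (W(g) = sqrt(2*g) = sqrt(2)*sqrt(g))
c = 316/69 - 2*sqrt(5)/69 (c = 4 - (-40 + sqrt(2)*sqrt(10))/(117 - 48) = 4 - (-40 + 2*sqrt(5))/69 = 4 - (-40/69 + 2*sqrt(5)/69) = 4 + (40/69 - 2*sqrt(5)/69) = 316/69 - 2*sqrt(5)/69 ≈ 4.5149)
(c + Z(10, 6 - 1*5)) + (-7 + 8)**2 = ((316/69 - 2*sqrt(5)/69) + 11) + (-7 + 8)**2 = (1075/69 - 2*sqrt(5)/69) + 1**2 = (1075/69 - 2*sqrt(5)/69) + 1 = 1144/69 - 2*sqrt(5)/69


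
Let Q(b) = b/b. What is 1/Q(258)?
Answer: 1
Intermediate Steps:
Q(b) = 1
1/Q(258) = 1/1 = 1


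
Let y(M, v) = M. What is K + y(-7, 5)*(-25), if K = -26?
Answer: 149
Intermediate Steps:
K + y(-7, 5)*(-25) = -26 - 7*(-25) = -26 + 175 = 149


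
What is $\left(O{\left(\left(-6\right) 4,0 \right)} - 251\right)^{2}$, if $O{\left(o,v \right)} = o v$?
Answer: $63001$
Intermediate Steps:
$\left(O{\left(\left(-6\right) 4,0 \right)} - 251\right)^{2} = \left(\left(-6\right) 4 \cdot 0 - 251\right)^{2} = \left(\left(-24\right) 0 - 251\right)^{2} = \left(0 - 251\right)^{2} = \left(-251\right)^{2} = 63001$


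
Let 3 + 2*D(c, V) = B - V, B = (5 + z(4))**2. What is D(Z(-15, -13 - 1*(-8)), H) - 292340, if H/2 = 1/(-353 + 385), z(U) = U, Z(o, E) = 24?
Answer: -9353633/32 ≈ -2.9230e+5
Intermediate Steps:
H = 1/16 (H = 2/(-353 + 385) = 2/32 = 2*(1/32) = 1/16 ≈ 0.062500)
B = 81 (B = (5 + 4)**2 = 9**2 = 81)
D(c, V) = 39 - V/2 (D(c, V) = -3/2 + (81 - V)/2 = -3/2 + (81/2 - V/2) = 39 - V/2)
D(Z(-15, -13 - 1*(-8)), H) - 292340 = (39 - 1/2*1/16) - 292340 = (39 - 1/32) - 292340 = 1247/32 - 292340 = -9353633/32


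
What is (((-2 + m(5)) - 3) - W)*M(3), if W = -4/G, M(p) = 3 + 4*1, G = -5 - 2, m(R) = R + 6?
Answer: 38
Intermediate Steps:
m(R) = 6 + R
G = -7
M(p) = 7 (M(p) = 3 + 4 = 7)
W = 4/7 (W = -4/(-7) = -4*(-⅐) = 4/7 ≈ 0.57143)
(((-2 + m(5)) - 3) - W)*M(3) = (((-2 + (6 + 5)) - 3) - 1*4/7)*7 = (((-2 + 11) - 3) - 4/7)*7 = ((9 - 3) - 4/7)*7 = (6 - 4/7)*7 = (38/7)*7 = 38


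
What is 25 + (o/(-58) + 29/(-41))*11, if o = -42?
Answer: 29945/1189 ≈ 25.185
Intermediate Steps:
25 + (o/(-58) + 29/(-41))*11 = 25 + (-42/(-58) + 29/(-41))*11 = 25 + (-42*(-1/58) + 29*(-1/41))*11 = 25 + (21/29 - 29/41)*11 = 25 + (20/1189)*11 = 25 + 220/1189 = 29945/1189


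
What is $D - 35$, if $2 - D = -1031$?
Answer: $998$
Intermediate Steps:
$D = 1033$ ($D = 2 - -1031 = 2 + 1031 = 1033$)
$D - 35 = 1033 - 35 = 998$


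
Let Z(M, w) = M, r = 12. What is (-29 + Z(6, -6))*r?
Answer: -276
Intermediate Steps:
(-29 + Z(6, -6))*r = (-29 + 6)*12 = -23*12 = -276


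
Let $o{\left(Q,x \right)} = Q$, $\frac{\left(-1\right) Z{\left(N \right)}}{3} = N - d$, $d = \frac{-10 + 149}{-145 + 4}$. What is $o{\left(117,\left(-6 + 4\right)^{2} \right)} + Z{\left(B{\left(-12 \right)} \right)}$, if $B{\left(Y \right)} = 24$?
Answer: $\frac{1976}{47} \approx 42.043$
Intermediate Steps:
$d = - \frac{139}{141}$ ($d = \frac{139}{-141} = 139 \left(- \frac{1}{141}\right) = - \frac{139}{141} \approx -0.98582$)
$Z{\left(N \right)} = - \frac{139}{47} - 3 N$ ($Z{\left(N \right)} = - 3 \left(N - - \frac{139}{141}\right) = - 3 \left(N + \frac{139}{141}\right) = - 3 \left(\frac{139}{141} + N\right) = - \frac{139}{47} - 3 N$)
$o{\left(117,\left(-6 + 4\right)^{2} \right)} + Z{\left(B{\left(-12 \right)} \right)} = 117 - \frac{3523}{47} = \frac{1976}{47}$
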